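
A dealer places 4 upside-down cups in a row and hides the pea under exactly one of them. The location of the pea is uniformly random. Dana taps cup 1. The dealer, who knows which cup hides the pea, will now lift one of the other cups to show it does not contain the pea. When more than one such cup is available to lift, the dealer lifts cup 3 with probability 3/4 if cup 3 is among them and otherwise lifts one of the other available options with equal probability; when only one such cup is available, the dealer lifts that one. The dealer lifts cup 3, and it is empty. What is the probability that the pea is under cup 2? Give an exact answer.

1/3

Apply Bayes' rule, conditioning on where the pea actually is.
If it is under any of cups 1, 2, and 4 (prior 1/4 each): cup 3 is available, opened with probability 3/4; weight (1/4)·(3/4) = 3/16 each.
If it is under cup 3 (prior 1/4): the dealer opened cup 3, so this case is ruled out; weight (1/4)·0 = 0.
The weights sum to 9/16.
So P(the pea under cup 2 | the dealer opened cup 3) = (3/16) / (9/16) = 1/3.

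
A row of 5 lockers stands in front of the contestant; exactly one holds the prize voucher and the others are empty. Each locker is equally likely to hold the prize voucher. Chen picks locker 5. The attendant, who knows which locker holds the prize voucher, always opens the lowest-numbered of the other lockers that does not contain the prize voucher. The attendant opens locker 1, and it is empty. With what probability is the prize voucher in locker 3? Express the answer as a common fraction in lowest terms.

1/4

Condition on the true location of the prize voucher.
If it is in locker 1 (prior 1/5): the attendant opened locker 1, so this case is ruled out; weight (1/5)·0 = 0.
If it is in any of lockers 2, 3, 4, and 5 (prior 1/5 each): locker 1 is the lowest-numbered option available, probability 1; weight (1/5)·1 = 1/5 each.
The weights sum to 4/5.
So P(the prize voucher in locker 3 | the attendant opened locker 1) = (1/5) / (4/5) = 1/4.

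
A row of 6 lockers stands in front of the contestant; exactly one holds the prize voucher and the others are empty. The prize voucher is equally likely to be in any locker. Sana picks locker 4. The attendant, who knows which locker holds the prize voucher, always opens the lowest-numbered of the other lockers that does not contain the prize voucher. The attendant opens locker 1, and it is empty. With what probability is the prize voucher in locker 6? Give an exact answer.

Condition on the true location of the prize voucher.
If it is in locker 1 (prior 1/6): the attendant opened locker 1, so this case is ruled out; weight (1/6)·0 = 0.
If it is in any of lockers 2, 3, 4, 5, and 6 (prior 1/6 each): locker 1 is the lowest-numbered option available, probability 1; weight (1/6)·1 = 1/6 each.
The weights sum to 5/6.
So P(the prize voucher in locker 6 | the attendant opened locker 1) = (1/6) / (5/6) = 1/5.

1/5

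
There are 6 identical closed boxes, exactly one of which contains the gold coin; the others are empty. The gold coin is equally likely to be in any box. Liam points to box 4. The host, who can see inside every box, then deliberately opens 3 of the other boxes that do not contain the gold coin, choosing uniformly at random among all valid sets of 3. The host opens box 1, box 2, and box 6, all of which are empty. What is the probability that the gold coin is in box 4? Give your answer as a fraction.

1/6

Apply Bayes' rule, conditioning on where the gold coin actually is.
If it is in any of boxes 1, 2, and 6 (prior 1/6 each): that box was opened and seen not to hold the prize — ruled out; weight (1/6)·0 = 0 each.
If it is in either of boxes 3 and 5 (prior 1/6 each): the host has 4 equally likely choices, so probability 1/4; weight (1/6)·(1/4) = 1/24 each.
If it is in box 4 (prior 1/6): the host has 10 equally likely choices, so probability 1/10; weight (1/6)·(1/10) = 1/60.
The weights sum to 1/10.
So P(the gold coin in box 4 | the host opened box 1, box 2, and box 6) = (1/60) / (1/10) = 1/6.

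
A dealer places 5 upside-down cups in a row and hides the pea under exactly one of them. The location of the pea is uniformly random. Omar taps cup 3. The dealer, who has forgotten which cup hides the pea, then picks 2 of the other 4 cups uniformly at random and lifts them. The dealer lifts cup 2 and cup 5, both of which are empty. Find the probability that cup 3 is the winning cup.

1/3

Because the dealer chose which cups to lift without knowing where the pea is, the choice is independent of the prize location. Learning that none of the 2 opened cups holds the pea simply rules out those 2 locations and leaves the remaining 3 cups still equally likely by symmetry.
So P(the pea under cup 3) = 1/3.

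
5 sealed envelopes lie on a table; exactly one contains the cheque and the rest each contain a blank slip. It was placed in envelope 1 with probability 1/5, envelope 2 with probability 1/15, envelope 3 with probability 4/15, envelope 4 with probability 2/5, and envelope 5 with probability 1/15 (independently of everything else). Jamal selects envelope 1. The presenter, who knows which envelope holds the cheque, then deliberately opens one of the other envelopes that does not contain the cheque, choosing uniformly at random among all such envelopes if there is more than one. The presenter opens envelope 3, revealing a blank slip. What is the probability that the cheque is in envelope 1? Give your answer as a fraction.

Consider each possible location of the cheque in turn.
If it is in envelope 1 (prior 1/5): the presenter has 4 equally likely choices, so probability 1/4; weight (1/5)·(1/4) = 1/20.
If it is in either of envelopes 2 and 5 (prior 1/15 each): the presenter has 3 equally likely choices, so probability 1/3; weight (1/15)·(1/3) = 1/45 each.
If it is in envelope 3 (prior 4/15): the presenter opened envelope 3, so this case is ruled out; weight (4/15)·0 = 0.
If it is in envelope 4 (prior 2/5): the presenter has 3 equally likely choices, so probability 1/3; weight (2/5)·(1/3) = 2/15.
The weights sum to 41/180.
So P(the cheque in envelope 1 | the presenter opened envelope 3) = (1/20) / (41/180) = 9/41.

9/41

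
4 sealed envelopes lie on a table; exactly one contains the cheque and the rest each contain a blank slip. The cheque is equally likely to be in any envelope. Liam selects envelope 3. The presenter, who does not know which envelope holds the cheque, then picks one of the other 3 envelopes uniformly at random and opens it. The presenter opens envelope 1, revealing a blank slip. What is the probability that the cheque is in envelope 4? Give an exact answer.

1/3

Because the presenter chose which envelope to open without knowing where the cheque is, the choice is independent of the prize location. Learning that envelope 1 does not hold the cheque simply rules out that one location and leaves the remaining 3 envelopes still equally likely by symmetry.
So P(the cheque in envelope 4) = 1/3.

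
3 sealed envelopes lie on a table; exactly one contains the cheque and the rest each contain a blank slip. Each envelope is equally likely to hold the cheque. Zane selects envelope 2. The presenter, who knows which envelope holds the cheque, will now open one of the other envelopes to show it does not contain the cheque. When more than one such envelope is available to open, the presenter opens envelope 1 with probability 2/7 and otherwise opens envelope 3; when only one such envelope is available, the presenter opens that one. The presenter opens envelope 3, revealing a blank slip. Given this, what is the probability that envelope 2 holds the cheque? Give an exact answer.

Apply Bayes' rule, conditioning on where the cheque actually is.
If it is in envelope 1 (prior 1/3): only envelope 3 is available, probability 1; weight (1/3)·1 = 1/3.
If it is in envelope 2 (prior 1/3): envelope 1 is available but not opened, probability 5/7; weight (1/3)·(5/7) = 5/21.
If it is in envelope 3 (prior 1/3): the presenter opened envelope 3, so this case is ruled out; weight (1/3)·0 = 0.
The weights sum to 4/7.
So P(the cheque in envelope 2 | the presenter opened envelope 3) = (5/21) / (4/7) = 5/12.

5/12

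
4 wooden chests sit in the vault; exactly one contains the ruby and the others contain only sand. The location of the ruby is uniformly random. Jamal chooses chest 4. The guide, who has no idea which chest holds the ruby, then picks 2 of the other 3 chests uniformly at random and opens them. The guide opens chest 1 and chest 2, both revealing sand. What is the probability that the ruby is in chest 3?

Apply Bayes' rule, conditioning on where the ruby actually is.
If it is in either of chests 1 and 2 (prior 1/4 each): that chest was opened and seen not to hold the prize — ruled out; weight (1/4)·0 = 0 each.
If it is in either of chests 3 and 4 (prior 1/4 each): the guide picks exactly this set with probability 1/3 regardless, and none is the prize; weight (1/4)·(1/3) = 1/12 each.
The weights sum to 1/6.
So P(the ruby in chest 3 | the guide opened chest 1 and chest 2) = (1/12) / (1/6) = 1/2.

1/2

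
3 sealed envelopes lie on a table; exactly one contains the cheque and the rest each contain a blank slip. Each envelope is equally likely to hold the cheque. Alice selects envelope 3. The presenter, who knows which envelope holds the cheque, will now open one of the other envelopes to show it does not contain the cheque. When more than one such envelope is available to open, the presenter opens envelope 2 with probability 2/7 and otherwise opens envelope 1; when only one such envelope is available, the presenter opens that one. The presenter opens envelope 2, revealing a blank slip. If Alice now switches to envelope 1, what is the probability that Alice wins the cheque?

7/9

Condition on the true location of the cheque.
If it is in envelope 1 (prior 1/3): only envelope 2 is available, probability 1; weight (1/3)·1 = 1/3.
If it is in envelope 2 (prior 1/3): the presenter opened envelope 2, so this case is ruled out; weight (1/3)·0 = 0.
If it is in envelope 3 (prior 1/3): envelope 2 is available, opened with probability 2/7; weight (1/3)·(2/7) = 2/21.
The weights sum to 3/7.
So P(the cheque in envelope 1 | the presenter opened envelope 2) = (1/3) / (3/7) = 7/9.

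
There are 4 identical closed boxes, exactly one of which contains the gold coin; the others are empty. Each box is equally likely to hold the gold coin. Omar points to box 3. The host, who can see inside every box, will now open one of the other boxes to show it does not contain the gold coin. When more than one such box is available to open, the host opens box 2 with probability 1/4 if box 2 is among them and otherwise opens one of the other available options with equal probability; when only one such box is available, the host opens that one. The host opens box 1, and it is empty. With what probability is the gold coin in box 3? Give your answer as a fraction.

Apply Bayes' rule, conditioning on where the gold coin actually is.
If it is in box 1 (prior 1/4): the host opened box 1, so this case is ruled out; weight (1/4)·0 = 0.
If it is in box 2 (prior 1/4): box 2 holds the prize so is unavailable; the host chooses uniformly among the 2 others, probability 1/2; weight (1/4)·(1/2) = 1/8.
If it is in box 3 (prior 1/4): box 2 is available but not opened; box 1 gets probability (1 − 1/4)/2 = 3/8; weight (1/4)·(3/8) = 3/32.
If it is in box 4 (prior 1/4): box 2 is available but not opened, probability 3/4; weight (1/4)·(3/4) = 3/16.
The weights sum to 13/32.
So P(the gold coin in box 3 | the host opened box 1) = (3/32) / (13/32) = 3/13.

3/13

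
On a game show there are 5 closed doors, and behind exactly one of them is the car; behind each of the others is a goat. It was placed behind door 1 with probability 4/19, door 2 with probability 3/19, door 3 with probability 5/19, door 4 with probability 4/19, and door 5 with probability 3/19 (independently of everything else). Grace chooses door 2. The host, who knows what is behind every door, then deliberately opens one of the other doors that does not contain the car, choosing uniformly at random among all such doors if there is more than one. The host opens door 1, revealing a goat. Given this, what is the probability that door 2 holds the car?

3/19

Condition on the true location of the car.
If it is behind door 1 (prior 4/19): the host opened door 1, so this case is ruled out; weight (4/19)·0 = 0.
If it is behind door 2 (prior 3/19): the host has 4 equally likely choices, so probability 1/4; weight (3/19)·(1/4) = 3/76.
If it is behind door 3 (prior 5/19): the host has 3 equally likely choices, so probability 1/3; weight (5/19)·(1/3) = 5/57.
If it is behind door 4 (prior 4/19): the host has 3 equally likely choices, so probability 1/3; weight (4/19)·(1/3) = 4/57.
If it is behind door 5 (prior 3/19): the host has 3 equally likely choices, so probability 1/3; weight (3/19)·(1/3) = 1/19.
The weights sum to 1/4.
So P(the car behind door 2 | the host opened door 1) = (3/76) / (1/4) = 3/19.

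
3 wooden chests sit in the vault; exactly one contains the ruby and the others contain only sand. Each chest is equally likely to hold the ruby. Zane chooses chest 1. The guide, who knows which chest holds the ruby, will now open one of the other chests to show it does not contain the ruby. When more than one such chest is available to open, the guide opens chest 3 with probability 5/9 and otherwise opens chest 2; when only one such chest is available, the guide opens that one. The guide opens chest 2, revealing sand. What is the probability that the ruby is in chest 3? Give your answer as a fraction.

Condition on the true location of the ruby.
If it is in chest 1 (prior 1/3): chest 3 is available but not opened, probability 4/9; weight (1/3)·(4/9) = 4/27.
If it is in chest 2 (prior 1/3): the guide opened chest 2, so this case is ruled out; weight (1/3)·0 = 0.
If it is in chest 3 (prior 1/3): only chest 2 is available, probability 1; weight (1/3)·1 = 1/3.
The weights sum to 13/27.
So P(the ruby in chest 3 | the guide opened chest 2) = (1/3) / (13/27) = 9/13.

9/13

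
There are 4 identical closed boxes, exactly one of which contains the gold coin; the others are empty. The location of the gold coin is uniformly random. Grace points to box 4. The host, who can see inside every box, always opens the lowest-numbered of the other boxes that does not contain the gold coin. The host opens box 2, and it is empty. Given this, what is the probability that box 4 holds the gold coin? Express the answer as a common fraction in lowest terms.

0

Condition on the true location of the gold coin.
If it is in box 1 (prior 1/4): box 2 is the lowest-numbered option available, probability 1; weight (1/4)·1 = 1/4.
If it is in box 2 (prior 1/4): the host opened box 2, so this case is ruled out; weight (1/4)·0 = 0.
If it is in either of boxes 3 and 4 (prior 1/4 each): the host would have opened box 1 instead, probability 0; weight (1/4)·0 = 0 each.
The weights sum to 1/4.
So P(the gold coin in box 4 | the host opened box 2) = 0 / (1/4) = 0.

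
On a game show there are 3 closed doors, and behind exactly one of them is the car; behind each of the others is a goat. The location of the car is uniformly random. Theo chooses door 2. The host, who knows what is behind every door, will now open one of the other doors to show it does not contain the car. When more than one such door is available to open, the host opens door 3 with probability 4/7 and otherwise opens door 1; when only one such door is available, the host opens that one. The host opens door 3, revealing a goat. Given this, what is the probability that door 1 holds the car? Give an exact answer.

Condition on the true location of the car.
If it is behind door 1 (prior 1/3): only door 3 is available, probability 1; weight (1/3)·1 = 1/3.
If it is behind door 2 (prior 1/3): door 3 is available, opened with probability 4/7; weight (1/3)·(4/7) = 4/21.
If it is behind door 3 (prior 1/3): the host opened door 3, so this case is ruled out; weight (1/3)·0 = 0.
The weights sum to 11/21.
So P(the car behind door 1 | the host opened door 3) = (1/3) / (11/21) = 7/11.

7/11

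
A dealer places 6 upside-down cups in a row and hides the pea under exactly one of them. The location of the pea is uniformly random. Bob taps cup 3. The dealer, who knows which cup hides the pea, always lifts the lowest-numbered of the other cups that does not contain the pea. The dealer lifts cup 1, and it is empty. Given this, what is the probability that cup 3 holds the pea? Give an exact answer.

1/5

Apply Bayes' rule, conditioning on where the pea actually is.
If it is under cup 1 (prior 1/6): the dealer opened cup 1, so this case is ruled out; weight (1/6)·0 = 0.
If it is under any of cups 2, 3, 4, 5, and 6 (prior 1/6 each): cup 1 is the lowest-numbered option available, probability 1; weight (1/6)·1 = 1/6 each.
The weights sum to 5/6.
So P(the pea under cup 3 | the dealer opened cup 1) = (1/6) / (5/6) = 1/5.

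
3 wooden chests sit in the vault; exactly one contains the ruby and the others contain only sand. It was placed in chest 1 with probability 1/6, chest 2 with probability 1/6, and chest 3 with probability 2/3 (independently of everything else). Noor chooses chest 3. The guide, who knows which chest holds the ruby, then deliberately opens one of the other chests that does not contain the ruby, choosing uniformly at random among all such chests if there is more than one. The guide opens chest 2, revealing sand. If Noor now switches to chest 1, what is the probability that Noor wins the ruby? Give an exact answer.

1/3

Condition on the true location of the ruby.
If it is in chest 1 (prior 1/6): the guide has no choice, probability 1; weight (1/6)·1 = 1/6.
If it is in chest 2 (prior 1/6): the guide opened chest 2, so this case is ruled out; weight (1/6)·0 = 0.
If it is in chest 3 (prior 2/3): the guide has 2 equally likely choices, so probability 1/2; weight (2/3)·(1/2) = 1/3.
The weights sum to 1/2.
So P(the ruby in chest 1 | the guide opened chest 2) = (1/6) / (1/2) = 1/3.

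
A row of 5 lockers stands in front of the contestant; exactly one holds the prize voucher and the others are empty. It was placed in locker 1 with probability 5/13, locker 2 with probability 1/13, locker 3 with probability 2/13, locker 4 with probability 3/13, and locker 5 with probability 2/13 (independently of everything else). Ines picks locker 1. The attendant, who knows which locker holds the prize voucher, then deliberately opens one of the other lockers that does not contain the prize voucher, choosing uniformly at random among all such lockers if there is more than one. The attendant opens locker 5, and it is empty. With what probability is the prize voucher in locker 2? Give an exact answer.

4/39

Consider each possible location of the prize voucher in turn.
If it is in locker 1 (prior 5/13): the attendant has 4 equally likely choices, so probability 1/4; weight (5/13)·(1/4) = 5/52.
If it is in locker 2 (prior 1/13): the attendant has 3 equally likely choices, so probability 1/3; weight (1/13)·(1/3) = 1/39.
If it is in locker 3 (prior 2/13): the attendant has 3 equally likely choices, so probability 1/3; weight (2/13)·(1/3) = 2/39.
If it is in locker 4 (prior 3/13): the attendant has 3 equally likely choices, so probability 1/3; weight (3/13)·(1/3) = 1/13.
If it is in locker 5 (prior 2/13): the attendant opened locker 5, so this case is ruled out; weight (2/13)·0 = 0.
The weights sum to 1/4.
So P(the prize voucher in locker 2 | the attendant opened locker 5) = (1/39) / (1/4) = 4/39.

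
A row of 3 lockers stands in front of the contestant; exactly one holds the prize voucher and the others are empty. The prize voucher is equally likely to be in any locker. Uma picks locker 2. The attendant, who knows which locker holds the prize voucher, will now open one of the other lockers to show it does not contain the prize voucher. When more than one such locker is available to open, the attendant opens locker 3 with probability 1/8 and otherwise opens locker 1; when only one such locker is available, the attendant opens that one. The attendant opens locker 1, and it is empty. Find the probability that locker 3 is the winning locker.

Condition on the true location of the prize voucher.
If it is in locker 1 (prior 1/3): the attendant opened locker 1, so this case is ruled out; weight (1/3)·0 = 0.
If it is in locker 2 (prior 1/3): locker 3 is available but not opened, probability 7/8; weight (1/3)·(7/8) = 7/24.
If it is in locker 3 (prior 1/3): only locker 1 is available, probability 1; weight (1/3)·1 = 1/3.
The weights sum to 5/8.
So P(the prize voucher in locker 3 | the attendant opened locker 1) = (1/3) / (5/8) = 8/15.

8/15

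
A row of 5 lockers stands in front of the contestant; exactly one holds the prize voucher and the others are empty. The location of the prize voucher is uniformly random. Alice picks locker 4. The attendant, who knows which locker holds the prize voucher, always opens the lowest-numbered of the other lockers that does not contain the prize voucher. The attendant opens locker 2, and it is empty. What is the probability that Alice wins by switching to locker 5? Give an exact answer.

Condition on the true location of the prize voucher.
If it is in locker 1 (prior 1/5): locker 2 is the lowest-numbered option available, probability 1; weight (1/5)·1 = 1/5.
If it is in locker 2 (prior 1/5): the attendant opened locker 2, so this case is ruled out; weight (1/5)·0 = 0.
If it is in any of lockers 3, 4, and 5 (prior 1/5 each): the attendant would have opened locker 1 instead, probability 0; weight (1/5)·0 = 0 each.
The weights sum to 1/5.
So P(the prize voucher in locker 5 | the attendant opened locker 2) = 0 / (1/5) = 0.

0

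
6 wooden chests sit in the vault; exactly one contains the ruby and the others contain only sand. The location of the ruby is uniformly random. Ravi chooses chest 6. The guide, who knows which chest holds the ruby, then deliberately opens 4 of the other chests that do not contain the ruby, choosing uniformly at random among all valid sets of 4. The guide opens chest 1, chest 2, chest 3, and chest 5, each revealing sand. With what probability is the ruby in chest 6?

Consider each possible location of the ruby in turn.
If it is in any of chests 1, 2, 3, and 5 (prior 1/6 each): that chest was opened and seen not to hold the prize — ruled out; weight (1/6)·0 = 0 each.
If it is in chest 4 (prior 1/6): the guide has no choice, probability 1; weight (1/6)·1 = 1/6.
If it is in chest 6 (prior 1/6): the guide has 5 equally likely choices, so probability 1/5; weight (1/6)·(1/5) = 1/30.
The weights sum to 1/5.
So P(the ruby in chest 6 | the guide opened chest 1, chest 2, chest 3, and chest 5) = (1/30) / (1/5) = 1/6.

1/6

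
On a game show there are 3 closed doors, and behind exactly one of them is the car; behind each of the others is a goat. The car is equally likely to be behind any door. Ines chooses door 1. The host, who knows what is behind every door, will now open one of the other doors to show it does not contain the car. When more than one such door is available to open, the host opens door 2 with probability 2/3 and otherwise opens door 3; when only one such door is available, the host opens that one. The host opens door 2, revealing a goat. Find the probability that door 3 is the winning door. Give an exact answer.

Apply Bayes' rule, conditioning on where the car actually is.
If it is behind door 1 (prior 1/3): door 2 is available, opened with probability 2/3; weight (1/3)·(2/3) = 2/9.
If it is behind door 2 (prior 1/3): the host opened door 2, so this case is ruled out; weight (1/3)·0 = 0.
If it is behind door 3 (prior 1/3): only door 2 is available, probability 1; weight (1/3)·1 = 1/3.
The weights sum to 5/9.
So P(the car behind door 3 | the host opened door 2) = (1/3) / (5/9) = 3/5.

3/5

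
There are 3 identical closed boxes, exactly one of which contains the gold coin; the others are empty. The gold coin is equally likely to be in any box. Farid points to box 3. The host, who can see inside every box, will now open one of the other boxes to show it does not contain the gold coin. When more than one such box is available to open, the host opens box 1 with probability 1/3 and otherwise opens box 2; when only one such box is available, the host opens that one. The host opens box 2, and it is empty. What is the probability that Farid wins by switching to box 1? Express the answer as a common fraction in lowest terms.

3/5

Apply Bayes' rule, conditioning on where the gold coin actually is.
If it is in box 1 (prior 1/3): only box 2 is available, probability 1; weight (1/3)·1 = 1/3.
If it is in box 2 (prior 1/3): the host opened box 2, so this case is ruled out; weight (1/3)·0 = 0.
If it is in box 3 (prior 1/3): box 1 is available but not opened, probability 2/3; weight (1/3)·(2/3) = 2/9.
The weights sum to 5/9.
So P(the gold coin in box 1 | the host opened box 2) = (1/3) / (5/9) = 3/5.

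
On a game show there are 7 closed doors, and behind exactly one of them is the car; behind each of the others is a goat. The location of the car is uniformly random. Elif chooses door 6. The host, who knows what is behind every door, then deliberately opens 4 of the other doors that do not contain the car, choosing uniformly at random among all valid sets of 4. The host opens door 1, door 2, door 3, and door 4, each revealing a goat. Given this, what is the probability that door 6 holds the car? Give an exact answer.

Condition on the true location of the car.
If it is behind any of doors 1, 2, 3, and 4 (prior 1/7 each): that door was opened and seen not to hold the prize — ruled out; weight (1/7)·0 = 0 each.
If it is behind either of doors 5 and 7 (prior 1/7 each): the host has 5 equally likely choices, so probability 1/5; weight (1/7)·(1/5) = 1/35 each.
If it is behind door 6 (prior 1/7): the host has 15 equally likely choices, so probability 1/15; weight (1/7)·(1/15) = 1/105.
The weights sum to 1/15.
So P(the car behind door 6 | the host opened door 1, door 2, door 3, and door 4) = (1/105) / (1/15) = 1/7.

1/7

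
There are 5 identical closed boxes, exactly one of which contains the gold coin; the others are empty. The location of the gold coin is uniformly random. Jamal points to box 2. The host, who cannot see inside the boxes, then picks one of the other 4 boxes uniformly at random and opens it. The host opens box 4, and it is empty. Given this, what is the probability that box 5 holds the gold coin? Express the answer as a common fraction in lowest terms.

1/4

Because the host chose which box to open without knowing where the gold coin is, the choice is independent of the prize location. Learning that box 4 does not hold the gold coin simply rules out that one location and leaves the remaining 4 boxes still equally likely by symmetry.
So P(the gold coin in box 5) = 1/4.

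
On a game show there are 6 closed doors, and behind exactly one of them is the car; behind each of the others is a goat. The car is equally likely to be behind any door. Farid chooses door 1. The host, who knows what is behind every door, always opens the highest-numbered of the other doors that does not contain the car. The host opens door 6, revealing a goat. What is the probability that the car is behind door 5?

Condition on the true location of the car.
If it is behind any of doors 1, 2, 3, 4, and 5 (prior 1/6 each): door 6 is the highest-numbered option available, probability 1; weight (1/6)·1 = 1/6 each.
If it is behind door 6 (prior 1/6): the host opened door 6, so this case is ruled out; weight (1/6)·0 = 0.
The weights sum to 5/6.
So P(the car behind door 5 | the host opened door 6) = (1/6) / (5/6) = 1/5.

1/5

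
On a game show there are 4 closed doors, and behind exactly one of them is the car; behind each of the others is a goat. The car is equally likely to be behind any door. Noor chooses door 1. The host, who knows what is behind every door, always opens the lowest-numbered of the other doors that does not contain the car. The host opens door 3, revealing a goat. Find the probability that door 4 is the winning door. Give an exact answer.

Condition on the true location of the car.
If it is behind either of doors 1 and 4 (prior 1/4 each): the host would have opened door 2 instead, probability 0; weight (1/4)·0 = 0 each.
If it is behind door 2 (prior 1/4): door 3 is the lowest-numbered option available, probability 1; weight (1/4)·1 = 1/4.
If it is behind door 3 (prior 1/4): the host opened door 3, so this case is ruled out; weight (1/4)·0 = 0.
The weights sum to 1/4.
So P(the car behind door 4 | the host opened door 3) = 0 / (1/4) = 0.

0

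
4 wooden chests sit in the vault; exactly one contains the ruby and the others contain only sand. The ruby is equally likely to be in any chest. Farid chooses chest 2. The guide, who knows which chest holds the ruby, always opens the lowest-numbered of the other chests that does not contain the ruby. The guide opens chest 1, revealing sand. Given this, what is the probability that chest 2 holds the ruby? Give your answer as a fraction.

1/3

Apply Bayes' rule, conditioning on where the ruby actually is.
If it is in chest 1 (prior 1/4): the guide opened chest 1, so this case is ruled out; weight (1/4)·0 = 0.
If it is in any of chests 2, 3, and 4 (prior 1/4 each): chest 1 is the lowest-numbered option available, probability 1; weight (1/4)·1 = 1/4 each.
The weights sum to 3/4.
So P(the ruby in chest 2 | the guide opened chest 1) = (1/4) / (3/4) = 1/3.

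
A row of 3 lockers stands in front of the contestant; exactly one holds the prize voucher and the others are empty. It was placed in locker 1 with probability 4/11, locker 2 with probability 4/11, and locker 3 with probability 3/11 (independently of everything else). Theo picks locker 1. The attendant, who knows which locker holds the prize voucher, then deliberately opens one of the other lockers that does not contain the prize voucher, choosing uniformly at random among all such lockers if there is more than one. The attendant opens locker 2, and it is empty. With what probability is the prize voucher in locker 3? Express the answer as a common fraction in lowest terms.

3/5

Condition on the true location of the prize voucher.
If it is in locker 1 (prior 4/11): the attendant has 2 equally likely choices, so probability 1/2; weight (4/11)·(1/2) = 2/11.
If it is in locker 2 (prior 4/11): the attendant opened locker 2, so this case is ruled out; weight (4/11)·0 = 0.
If it is in locker 3 (prior 3/11): the attendant has no choice, probability 1; weight (3/11)·1 = 3/11.
The weights sum to 5/11.
So P(the prize voucher in locker 3 | the attendant opened locker 2) = (3/11) / (5/11) = 3/5.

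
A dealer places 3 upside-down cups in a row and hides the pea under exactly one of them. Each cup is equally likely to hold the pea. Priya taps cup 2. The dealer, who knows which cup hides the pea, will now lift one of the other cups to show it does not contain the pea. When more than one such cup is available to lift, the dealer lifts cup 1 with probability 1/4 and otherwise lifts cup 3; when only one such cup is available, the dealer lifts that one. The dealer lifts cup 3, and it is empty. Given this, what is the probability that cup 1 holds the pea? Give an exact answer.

4/7

Condition on the true location of the pea.
If it is under cup 1 (prior 1/3): only cup 3 is available, probability 1; weight (1/3)·1 = 1/3.
If it is under cup 2 (prior 1/3): cup 1 is available but not opened, probability 3/4; weight (1/3)·(3/4) = 1/4.
If it is under cup 3 (prior 1/3): the dealer opened cup 3, so this case is ruled out; weight (1/3)·0 = 0.
The weights sum to 7/12.
So P(the pea under cup 1 | the dealer opened cup 3) = (1/3) / (7/12) = 4/7.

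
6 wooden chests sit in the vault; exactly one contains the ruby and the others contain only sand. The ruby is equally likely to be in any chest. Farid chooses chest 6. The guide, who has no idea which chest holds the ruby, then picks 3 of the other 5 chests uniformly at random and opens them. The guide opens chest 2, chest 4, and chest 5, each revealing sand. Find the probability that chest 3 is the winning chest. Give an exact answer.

1/3

Condition on the true location of the ruby.
If it is in any of chests 1, 3, and 6 (prior 1/6 each): the guide picks exactly this set with probability 1/10 regardless, and none is the prize; weight (1/6)·(1/10) = 1/60 each.
If it is in any of chests 2, 4, and 5 (prior 1/6 each): that chest was opened and seen not to hold the prize — ruled out; weight (1/6)·0 = 0 each.
The weights sum to 1/20.
So P(the ruby in chest 3 | the guide opened chest 2, chest 4, and chest 5) = (1/60) / (1/20) = 1/3.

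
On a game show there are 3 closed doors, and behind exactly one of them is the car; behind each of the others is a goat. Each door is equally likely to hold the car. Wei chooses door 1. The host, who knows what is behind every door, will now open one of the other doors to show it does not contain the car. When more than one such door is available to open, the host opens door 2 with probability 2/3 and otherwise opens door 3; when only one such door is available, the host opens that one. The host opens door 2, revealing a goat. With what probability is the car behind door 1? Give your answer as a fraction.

2/5

Condition on the true location of the car.
If it is behind door 1 (prior 1/3): door 2 is available, opened with probability 2/3; weight (1/3)·(2/3) = 2/9.
If it is behind door 2 (prior 1/3): the host opened door 2, so this case is ruled out; weight (1/3)·0 = 0.
If it is behind door 3 (prior 1/3): only door 2 is available, probability 1; weight (1/3)·1 = 1/3.
The weights sum to 5/9.
So P(the car behind door 1 | the host opened door 2) = (2/9) / (5/9) = 2/5.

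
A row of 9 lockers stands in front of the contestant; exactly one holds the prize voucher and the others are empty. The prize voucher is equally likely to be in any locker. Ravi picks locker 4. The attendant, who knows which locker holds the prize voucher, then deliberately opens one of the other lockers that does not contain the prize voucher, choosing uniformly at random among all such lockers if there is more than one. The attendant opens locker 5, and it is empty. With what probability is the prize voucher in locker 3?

Condition on the true location of the prize voucher.
If it is in any of lockers 1, 2, 3, 6, 7, 8, and 9 (prior 1/9 each): the attendant has 7 equally likely choices, so probability 1/7; weight (1/9)·(1/7) = 1/63 each.
If it is in locker 4 (prior 1/9): the attendant has 8 equally likely choices, so probability 1/8; weight (1/9)·(1/8) = 1/72.
If it is in locker 5 (prior 1/9): the attendant opened locker 5, so this case is ruled out; weight (1/9)·0 = 0.
The weights sum to 1/8.
So P(the prize voucher in locker 3 | the attendant opened locker 5) = (1/63) / (1/8) = 8/63.

8/63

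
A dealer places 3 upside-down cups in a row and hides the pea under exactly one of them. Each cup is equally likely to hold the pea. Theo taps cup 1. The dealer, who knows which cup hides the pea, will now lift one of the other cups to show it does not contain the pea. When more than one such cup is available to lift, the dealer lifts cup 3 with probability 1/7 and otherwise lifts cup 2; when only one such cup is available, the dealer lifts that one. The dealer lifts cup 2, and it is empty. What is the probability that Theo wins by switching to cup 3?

7/13

Apply Bayes' rule, conditioning on where the pea actually is.
If it is under cup 1 (prior 1/3): cup 3 is available but not opened, probability 6/7; weight (1/3)·(6/7) = 2/7.
If it is under cup 2 (prior 1/3): the dealer opened cup 2, so this case is ruled out; weight (1/3)·0 = 0.
If it is under cup 3 (prior 1/3): only cup 2 is available, probability 1; weight (1/3)·1 = 1/3.
The weights sum to 13/21.
So P(the pea under cup 3 | the dealer opened cup 2) = (1/3) / (13/21) = 7/13.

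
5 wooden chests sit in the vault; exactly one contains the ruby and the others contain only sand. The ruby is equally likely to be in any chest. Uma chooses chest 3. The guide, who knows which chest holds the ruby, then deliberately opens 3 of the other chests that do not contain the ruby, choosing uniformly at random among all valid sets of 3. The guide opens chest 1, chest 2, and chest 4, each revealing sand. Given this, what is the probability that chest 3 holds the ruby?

1/5

Consider each possible location of the ruby in turn.
If it is in any of chests 1, 2, and 4 (prior 1/5 each): that chest was opened and seen not to hold the prize — ruled out; weight (1/5)·0 = 0 each.
If it is in chest 3 (prior 1/5): the guide has 4 equally likely choices, so probability 1/4; weight (1/5)·(1/4) = 1/20.
If it is in chest 5 (prior 1/5): the guide has no choice, probability 1; weight (1/5)·1 = 1/5.
The weights sum to 1/4.
So P(the ruby in chest 3 | the guide opened chest 1, chest 2, and chest 4) = (1/20) / (1/4) = 1/5.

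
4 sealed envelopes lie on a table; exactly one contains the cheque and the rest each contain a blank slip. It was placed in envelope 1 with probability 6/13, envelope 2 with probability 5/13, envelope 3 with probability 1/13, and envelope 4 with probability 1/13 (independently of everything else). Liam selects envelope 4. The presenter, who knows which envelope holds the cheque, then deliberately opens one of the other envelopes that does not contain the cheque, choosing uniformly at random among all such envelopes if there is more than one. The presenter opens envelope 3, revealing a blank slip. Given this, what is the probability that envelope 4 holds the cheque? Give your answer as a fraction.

Condition on the true location of the cheque.
If it is in envelope 1 (prior 6/13): the presenter has 2 equally likely choices, so probability 1/2; weight (6/13)·(1/2) = 3/13.
If it is in envelope 2 (prior 5/13): the presenter has 2 equally likely choices, so probability 1/2; weight (5/13)·(1/2) = 5/26.
If it is in envelope 3 (prior 1/13): the presenter opened envelope 3, so this case is ruled out; weight (1/13)·0 = 0.
If it is in envelope 4 (prior 1/13): the presenter has 3 equally likely choices, so probability 1/3; weight (1/13)·(1/3) = 1/39.
The weights sum to 35/78.
So P(the cheque in envelope 4 | the presenter opened envelope 3) = (1/39) / (35/78) = 2/35.

2/35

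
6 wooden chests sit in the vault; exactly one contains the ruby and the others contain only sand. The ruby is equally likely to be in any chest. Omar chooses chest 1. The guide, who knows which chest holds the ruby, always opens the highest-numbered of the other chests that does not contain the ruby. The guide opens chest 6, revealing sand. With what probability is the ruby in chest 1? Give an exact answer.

1/5

Condition on the true location of the ruby.
If it is in any of chests 1, 2, 3, 4, and 5 (prior 1/6 each): chest 6 is the highest-numbered option available, probability 1; weight (1/6)·1 = 1/6 each.
If it is in chest 6 (prior 1/6): the guide opened chest 6, so this case is ruled out; weight (1/6)·0 = 0.
The weights sum to 5/6.
So P(the ruby in chest 1 | the guide opened chest 6) = (1/6) / (5/6) = 1/5.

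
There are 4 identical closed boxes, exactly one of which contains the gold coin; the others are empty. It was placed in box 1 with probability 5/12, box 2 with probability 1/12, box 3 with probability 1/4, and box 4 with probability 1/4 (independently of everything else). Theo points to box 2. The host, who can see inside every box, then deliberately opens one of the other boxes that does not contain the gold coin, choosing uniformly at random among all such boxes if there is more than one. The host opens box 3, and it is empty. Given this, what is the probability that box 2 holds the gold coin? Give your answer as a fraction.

Condition on the true location of the gold coin.
If it is in box 1 (prior 5/12): the host has 2 equally likely choices, so probability 1/2; weight (5/12)·(1/2) = 5/24.
If it is in box 2 (prior 1/12): the host has 3 equally likely choices, so probability 1/3; weight (1/12)·(1/3) = 1/36.
If it is in box 3 (prior 1/4): the host opened box 3, so this case is ruled out; weight (1/4)·0 = 0.
If it is in box 4 (prior 1/4): the host has 2 equally likely choices, so probability 1/2; weight (1/4)·(1/2) = 1/8.
The weights sum to 13/36.
So P(the gold coin in box 2 | the host opened box 3) = (1/36) / (13/36) = 1/13.

1/13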